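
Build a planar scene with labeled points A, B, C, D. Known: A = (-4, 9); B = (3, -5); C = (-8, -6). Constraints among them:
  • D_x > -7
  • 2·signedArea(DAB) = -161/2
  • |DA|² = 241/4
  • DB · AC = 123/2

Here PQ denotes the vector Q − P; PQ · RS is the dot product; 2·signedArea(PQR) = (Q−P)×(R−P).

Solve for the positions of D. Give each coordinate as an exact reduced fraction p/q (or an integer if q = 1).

D = (-6, 3/2)

1. D_x = -6  [2·signedArea(DAB) = -161/2 ∩ DB · AC = 123/2]
2. D_y = 3/2  [2·signedArea(DAB) = -161/2 ∩ DB · AC = 123/2]
   → D = (-6, 3/2)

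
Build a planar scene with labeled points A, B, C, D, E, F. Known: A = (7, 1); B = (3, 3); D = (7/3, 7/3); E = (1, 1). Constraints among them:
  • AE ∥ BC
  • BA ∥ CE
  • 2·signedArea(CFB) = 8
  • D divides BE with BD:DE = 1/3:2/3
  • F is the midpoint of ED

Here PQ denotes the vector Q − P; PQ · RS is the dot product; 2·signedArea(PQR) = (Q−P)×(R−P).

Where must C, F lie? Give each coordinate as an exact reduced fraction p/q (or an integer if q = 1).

1. C_x = -3  [BA ∥ CE ∩ AE ∥ BC]
2. C_y = 3  [BA ∥ CE ∩ AE ∥ BC]
   → C = (-3, 3)
3. F_x = 5/3  [F is the midpoint of ED]
4. F_y = 5/3  [F is the midpoint of ED]
   → F = (5/3, 5/3)

C = (-3, 3)
F = (5/3, 5/3)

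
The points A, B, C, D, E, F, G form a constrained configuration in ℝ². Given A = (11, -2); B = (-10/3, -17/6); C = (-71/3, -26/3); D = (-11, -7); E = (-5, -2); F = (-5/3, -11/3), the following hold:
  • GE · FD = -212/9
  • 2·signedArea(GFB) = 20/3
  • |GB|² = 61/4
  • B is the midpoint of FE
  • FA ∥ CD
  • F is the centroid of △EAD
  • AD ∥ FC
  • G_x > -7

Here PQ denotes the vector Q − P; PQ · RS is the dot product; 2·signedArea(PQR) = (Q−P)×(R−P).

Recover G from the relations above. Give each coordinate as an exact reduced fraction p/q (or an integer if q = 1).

1. G_x = -19/3  [GE · FD = -212/9 ∩ 2·signedArea(GFB) = 20/3]
2. G_y = -16/3  [GE · FD = -212/9 ∩ 2·signedArea(GFB) = 20/3]
   → G = (-19/3, -16/3)

G = (-19/3, -16/3)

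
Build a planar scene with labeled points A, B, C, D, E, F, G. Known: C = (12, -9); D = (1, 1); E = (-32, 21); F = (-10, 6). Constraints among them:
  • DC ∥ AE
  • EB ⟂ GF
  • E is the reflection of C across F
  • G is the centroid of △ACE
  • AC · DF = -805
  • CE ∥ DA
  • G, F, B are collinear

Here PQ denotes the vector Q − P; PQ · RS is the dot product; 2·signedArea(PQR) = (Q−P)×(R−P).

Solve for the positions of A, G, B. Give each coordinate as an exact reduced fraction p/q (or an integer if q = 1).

A = (-43, 31)
B = (-53473/1714, 37809/1714)
G = (-21, 43/3)

1. A_x = -43  [DC ∥ AE ∩ CE ∥ DA]
2. A_y = 31  [DC ∥ AE ∩ CE ∥ DA]
   → A = (-43, 31)
3. G_x = -21  [G is the centroid of △ACE]
4. G_y = 43/3  [G is the centroid of △ACE]
   → G = (-21, 43/3)
5. B_x = -53473/1714  [G, F, B are collinear ∩ EB ⟂ GF]
6. B_y = 37809/1714  [G, F, B are collinear ∩ EB ⟂ GF]
   → B = (-53473/1714, 37809/1714)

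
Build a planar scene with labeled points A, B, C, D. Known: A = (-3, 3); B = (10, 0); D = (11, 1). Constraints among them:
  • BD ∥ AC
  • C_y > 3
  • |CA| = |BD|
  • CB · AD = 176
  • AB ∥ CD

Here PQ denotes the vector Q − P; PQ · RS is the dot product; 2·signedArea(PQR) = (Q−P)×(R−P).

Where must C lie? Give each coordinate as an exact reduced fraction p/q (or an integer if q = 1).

C = (-2, 4)

1. C_x = -2  [AB ∥ CD ∩ BD ∥ AC]
2. C_y = 4  [AB ∥ CD ∩ BD ∥ AC]
   → C = (-2, 4)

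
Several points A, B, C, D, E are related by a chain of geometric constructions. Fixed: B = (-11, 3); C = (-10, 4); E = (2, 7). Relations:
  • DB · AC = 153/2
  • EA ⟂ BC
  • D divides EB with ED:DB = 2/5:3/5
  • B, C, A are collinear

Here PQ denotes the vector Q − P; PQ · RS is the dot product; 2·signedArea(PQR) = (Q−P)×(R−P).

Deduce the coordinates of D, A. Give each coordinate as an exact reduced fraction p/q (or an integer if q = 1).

1. D_x = -16/5  [D divides EB with ED:DB = 2/5:3/5]
2. D_y = 27/5  [D divides EB with ED:DB = 2/5:3/5]
   → D = (-16/5, 27/5)
3. A_x = -5/2  [B, C, A are collinear ∩ EA ⟂ BC]
4. A_y = 23/2  [B, C, A are collinear ∩ EA ⟂ BC]
   → A = (-5/2, 23/2)

A = (-5/2, 23/2)
D = (-16/5, 27/5)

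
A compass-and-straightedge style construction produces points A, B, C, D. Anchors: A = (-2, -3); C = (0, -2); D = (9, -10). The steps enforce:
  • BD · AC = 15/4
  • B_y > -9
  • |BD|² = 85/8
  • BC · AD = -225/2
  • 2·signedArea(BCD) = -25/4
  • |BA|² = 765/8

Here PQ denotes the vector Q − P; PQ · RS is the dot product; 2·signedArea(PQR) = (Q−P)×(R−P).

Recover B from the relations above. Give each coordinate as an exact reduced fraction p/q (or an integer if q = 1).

1. B_x = 25/4  [2·signedArea(BCD) = -25/4 ∩ BD · AC = 15/4]
2. B_y = -33/4  [2·signedArea(BCD) = -25/4 ∩ BD · AC = 15/4]
   → B = (25/4, -33/4)

B = (25/4, -33/4)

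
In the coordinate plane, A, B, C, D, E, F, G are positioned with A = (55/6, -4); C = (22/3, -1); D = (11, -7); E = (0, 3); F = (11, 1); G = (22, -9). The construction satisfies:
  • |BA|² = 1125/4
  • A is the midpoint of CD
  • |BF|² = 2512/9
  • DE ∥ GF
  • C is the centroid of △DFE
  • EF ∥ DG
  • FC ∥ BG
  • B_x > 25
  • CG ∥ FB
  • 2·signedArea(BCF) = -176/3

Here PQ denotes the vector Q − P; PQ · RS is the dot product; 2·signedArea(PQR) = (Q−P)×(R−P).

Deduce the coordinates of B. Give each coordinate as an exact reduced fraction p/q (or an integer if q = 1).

B = (77/3, -7)

1. B_x = 77/3  [FC ∥ BG ∩ CG ∥ FB]
2. B_y = -7  [FC ∥ BG ∩ CG ∥ FB]
   → B = (77/3, -7)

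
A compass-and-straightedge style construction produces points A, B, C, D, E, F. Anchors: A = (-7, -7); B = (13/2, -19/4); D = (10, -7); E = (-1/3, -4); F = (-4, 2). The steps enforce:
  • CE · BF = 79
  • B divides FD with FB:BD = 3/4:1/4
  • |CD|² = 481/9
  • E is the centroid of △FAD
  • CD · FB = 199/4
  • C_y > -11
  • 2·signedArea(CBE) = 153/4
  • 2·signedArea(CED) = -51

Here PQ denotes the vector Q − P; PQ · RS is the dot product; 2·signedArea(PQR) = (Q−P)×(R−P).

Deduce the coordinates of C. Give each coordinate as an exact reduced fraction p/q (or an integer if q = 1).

1. C_x = 10/3  [2·signedArea(CBE) = 153/4 ∩ 2·signedArea(CED) = -51]
2. C_y = -10  [2·signedArea(CBE) = 153/4 ∩ 2·signedArea(CED) = -51]
   → C = (10/3, -10)

C = (10/3, -10)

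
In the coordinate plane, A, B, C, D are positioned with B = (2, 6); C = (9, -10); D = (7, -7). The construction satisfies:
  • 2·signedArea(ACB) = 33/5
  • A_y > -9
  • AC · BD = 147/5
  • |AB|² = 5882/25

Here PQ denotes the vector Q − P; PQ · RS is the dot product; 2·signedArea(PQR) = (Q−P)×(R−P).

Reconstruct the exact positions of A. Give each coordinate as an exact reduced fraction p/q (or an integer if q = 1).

1. A_x = 39/5  [2·signedArea(ACB) = 33/5 ∩ AC · BD = 147/5]
2. A_y = -41/5  [2·signedArea(ACB) = 33/5 ∩ AC · BD = 147/5]
   → A = (39/5, -41/5)

A = (39/5, -41/5)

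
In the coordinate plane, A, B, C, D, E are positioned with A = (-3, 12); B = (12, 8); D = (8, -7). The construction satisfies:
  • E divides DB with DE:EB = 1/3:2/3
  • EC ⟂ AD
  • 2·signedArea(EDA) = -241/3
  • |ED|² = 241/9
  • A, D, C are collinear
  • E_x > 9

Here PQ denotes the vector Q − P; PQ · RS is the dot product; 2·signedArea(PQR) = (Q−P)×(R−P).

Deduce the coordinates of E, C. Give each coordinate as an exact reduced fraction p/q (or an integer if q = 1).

C = (37/6, -23/6)
E = (28/3, -2)

1. E_x = 28/3  [E divides DB with DE:EB = 1/3:2/3]
2. E_y = -2  [E divides DB with DE:EB = 1/3:2/3]
   → E = (28/3, -2)
3. C_x = 37/6  [A, D, C are collinear ∩ EC ⟂ AD]
4. C_y = -23/6  [A, D, C are collinear ∩ EC ⟂ AD]
   → C = (37/6, -23/6)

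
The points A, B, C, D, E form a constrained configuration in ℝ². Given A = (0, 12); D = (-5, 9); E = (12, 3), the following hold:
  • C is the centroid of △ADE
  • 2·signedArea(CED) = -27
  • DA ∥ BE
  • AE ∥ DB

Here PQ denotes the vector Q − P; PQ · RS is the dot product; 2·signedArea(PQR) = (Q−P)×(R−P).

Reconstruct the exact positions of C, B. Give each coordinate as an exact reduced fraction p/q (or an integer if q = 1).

1. C_x = 7/3  [C is the centroid of △ADE]
2. C_y = 8  [C is the centroid of △ADE]
   → C = (7/3, 8)
3. B_x = 7  [DA ∥ BE ∩ AE ∥ DB]
4. B_y = 0  [DA ∥ BE ∩ AE ∥ DB]
   → B = (7, 0)

B = (7, 0)
C = (7/3, 8)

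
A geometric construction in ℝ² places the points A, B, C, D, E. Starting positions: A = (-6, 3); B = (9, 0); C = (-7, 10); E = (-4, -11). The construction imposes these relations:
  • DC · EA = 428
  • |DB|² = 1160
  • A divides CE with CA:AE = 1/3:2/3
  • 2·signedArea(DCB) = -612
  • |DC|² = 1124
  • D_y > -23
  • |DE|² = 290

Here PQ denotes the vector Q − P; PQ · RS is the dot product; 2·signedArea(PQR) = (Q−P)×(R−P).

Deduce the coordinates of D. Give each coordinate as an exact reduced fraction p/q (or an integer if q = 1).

D = (-17, -22)

1. D_x = -17  [2·signedArea(DCB) = -612 ∩ DC · EA = 428]
2. D_y = -22  [2·signedArea(DCB) = -612 ∩ DC · EA = 428]
   → D = (-17, -22)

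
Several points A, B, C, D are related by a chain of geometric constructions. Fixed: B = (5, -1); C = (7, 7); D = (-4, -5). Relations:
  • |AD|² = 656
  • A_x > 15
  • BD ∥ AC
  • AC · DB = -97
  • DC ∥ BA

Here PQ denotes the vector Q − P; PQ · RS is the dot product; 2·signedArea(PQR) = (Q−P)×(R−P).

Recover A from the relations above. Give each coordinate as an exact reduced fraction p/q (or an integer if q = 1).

1. A_x = 16  [BD ∥ AC ∩ DC ∥ BA]
2. A_y = 11  [BD ∥ AC ∩ DC ∥ BA]
   → A = (16, 11)

A = (16, 11)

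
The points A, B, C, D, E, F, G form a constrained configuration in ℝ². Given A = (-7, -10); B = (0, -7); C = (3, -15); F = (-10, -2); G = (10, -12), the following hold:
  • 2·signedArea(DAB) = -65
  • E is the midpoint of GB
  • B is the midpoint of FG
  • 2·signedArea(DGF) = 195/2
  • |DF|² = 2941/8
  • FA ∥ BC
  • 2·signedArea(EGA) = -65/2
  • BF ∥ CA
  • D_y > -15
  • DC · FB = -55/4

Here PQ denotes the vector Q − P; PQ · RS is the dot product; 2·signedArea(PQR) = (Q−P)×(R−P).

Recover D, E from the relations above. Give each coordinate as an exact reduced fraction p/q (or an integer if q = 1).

D = (19/4, -57/4)
E = (5, -19/2)

1. D_x = 19/4  [2·signedArea(DGF) = 195/2 ∩ 2·signedArea(DAB) = -65]
2. D_y = -57/4  [2·signedArea(DGF) = 195/2 ∩ 2·signedArea(DAB) = -65]
   → D = (19/4, -57/4)
3. E_x = 5  [E is the midpoint of GB]
4. E_y = -19/2  [E is the midpoint of GB]
   → E = (5, -19/2)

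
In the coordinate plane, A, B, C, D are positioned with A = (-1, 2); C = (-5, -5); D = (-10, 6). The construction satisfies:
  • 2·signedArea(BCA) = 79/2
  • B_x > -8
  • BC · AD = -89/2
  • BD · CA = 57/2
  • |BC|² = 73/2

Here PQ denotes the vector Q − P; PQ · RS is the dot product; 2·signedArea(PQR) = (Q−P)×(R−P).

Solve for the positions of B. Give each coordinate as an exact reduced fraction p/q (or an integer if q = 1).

B = (-15/2, 1/2)

1. B_x = -15/2  [BD · CA = 57/2 ∩ 2·signedArea(BCA) = 79/2]
2. B_y = 1/2  [BD · CA = 57/2 ∩ 2·signedArea(BCA) = 79/2]
   → B = (-15/2, 1/2)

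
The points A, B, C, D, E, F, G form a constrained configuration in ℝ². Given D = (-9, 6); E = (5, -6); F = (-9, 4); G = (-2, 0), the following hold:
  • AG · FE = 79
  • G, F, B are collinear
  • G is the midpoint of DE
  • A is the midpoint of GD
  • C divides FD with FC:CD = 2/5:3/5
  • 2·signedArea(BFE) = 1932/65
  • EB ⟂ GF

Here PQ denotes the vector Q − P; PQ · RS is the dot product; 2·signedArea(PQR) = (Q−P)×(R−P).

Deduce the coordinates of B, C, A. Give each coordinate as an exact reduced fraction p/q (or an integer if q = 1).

A = (-11/2, 3)
B = (381/65, -292/65)
C = (-9, 24/5)

1. B_x = 381/65  [G, F, B are collinear ∩ EB ⟂ GF]
2. B_y = -292/65  [G, F, B are collinear ∩ EB ⟂ GF]
   → B = (381/65, -292/65)
3. C_x = -9  [C divides FD with FC:CD = 2/5:3/5]
4. C_y = 24/5  [C divides FD with FC:CD = 2/5:3/5]
   → C = (-9, 24/5)
5. A_x = -11/2  [A is the midpoint of GD]
6. A_y = 3  [A is the midpoint of GD]
   → A = (-11/2, 3)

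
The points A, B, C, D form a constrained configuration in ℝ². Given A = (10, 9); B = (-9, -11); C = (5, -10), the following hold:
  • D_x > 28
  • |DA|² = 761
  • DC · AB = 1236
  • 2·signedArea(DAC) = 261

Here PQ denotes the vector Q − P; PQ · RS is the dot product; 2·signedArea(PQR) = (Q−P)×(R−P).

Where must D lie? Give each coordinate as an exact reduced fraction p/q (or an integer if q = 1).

D = (29, 29)

1. D_x = 29  [2·signedArea(DAC) = 261 ∩ DC · AB = 1236]
2. D_y = 29  [2·signedArea(DAC) = 261 ∩ DC · AB = 1236]
   → D = (29, 29)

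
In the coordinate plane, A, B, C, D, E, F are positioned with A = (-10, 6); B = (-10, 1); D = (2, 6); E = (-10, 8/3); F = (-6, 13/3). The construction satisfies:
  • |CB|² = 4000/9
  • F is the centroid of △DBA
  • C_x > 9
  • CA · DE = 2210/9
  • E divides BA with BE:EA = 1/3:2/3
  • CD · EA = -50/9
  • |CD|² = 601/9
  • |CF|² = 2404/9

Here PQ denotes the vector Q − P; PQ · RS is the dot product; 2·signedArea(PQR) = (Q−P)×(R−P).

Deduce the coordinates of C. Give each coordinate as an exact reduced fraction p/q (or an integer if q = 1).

1. C_x = 10  [CD · EA = -50/9 ∩ CA · DE = 2210/9]
2. C_y = 23/3  [CD · EA = -50/9 ∩ CA · DE = 2210/9]
   → C = (10, 23/3)

C = (10, 23/3)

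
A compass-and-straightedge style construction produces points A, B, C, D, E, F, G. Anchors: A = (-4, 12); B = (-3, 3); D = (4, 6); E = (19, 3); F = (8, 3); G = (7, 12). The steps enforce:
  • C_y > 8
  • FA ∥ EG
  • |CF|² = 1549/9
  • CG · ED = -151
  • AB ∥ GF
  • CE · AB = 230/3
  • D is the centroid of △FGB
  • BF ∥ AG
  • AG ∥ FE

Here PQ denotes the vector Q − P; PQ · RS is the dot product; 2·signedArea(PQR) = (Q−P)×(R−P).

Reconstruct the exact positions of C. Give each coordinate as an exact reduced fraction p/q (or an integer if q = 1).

1. C_x = -11/3  [CE · AB = 230/3 ∩ CG · ED = -151]
2. C_y = 9  [CE · AB = 230/3 ∩ CG · ED = -151]
   → C = (-11/3, 9)

C = (-11/3, 9)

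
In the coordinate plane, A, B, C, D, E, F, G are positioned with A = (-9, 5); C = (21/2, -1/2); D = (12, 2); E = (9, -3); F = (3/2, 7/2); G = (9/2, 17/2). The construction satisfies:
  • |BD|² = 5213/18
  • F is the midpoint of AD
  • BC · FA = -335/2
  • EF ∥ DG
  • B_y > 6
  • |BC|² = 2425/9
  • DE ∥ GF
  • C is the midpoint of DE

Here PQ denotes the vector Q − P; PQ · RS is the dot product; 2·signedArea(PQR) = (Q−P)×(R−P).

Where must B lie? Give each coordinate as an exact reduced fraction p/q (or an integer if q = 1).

1. B_x = -9/2  [line 21/2·x + -3/2·y + 113/2 = 0 ∩ |BC|² = 2425/9]
2. B_y = 37/6  [line 21/2·x + -3/2·y + 113/2 = 0 ∩ |BC|² = 2425/9]
   → B = (-9/2, 37/6)

B = (-9/2, 37/6)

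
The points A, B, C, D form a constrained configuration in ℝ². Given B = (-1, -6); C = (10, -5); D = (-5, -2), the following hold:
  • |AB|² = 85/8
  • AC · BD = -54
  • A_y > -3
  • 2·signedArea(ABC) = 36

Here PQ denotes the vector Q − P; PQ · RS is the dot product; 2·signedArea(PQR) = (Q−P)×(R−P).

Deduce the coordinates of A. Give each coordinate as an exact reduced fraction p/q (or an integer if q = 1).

A = (-5/4, -11/4)

1. A_x = -5/4  [2·signedArea(ABC) = 36 ∩ AC · BD = -54]
2. A_y = -11/4  [2·signedArea(ABC) = 36 ∩ AC · BD = -54]
   → A = (-5/4, -11/4)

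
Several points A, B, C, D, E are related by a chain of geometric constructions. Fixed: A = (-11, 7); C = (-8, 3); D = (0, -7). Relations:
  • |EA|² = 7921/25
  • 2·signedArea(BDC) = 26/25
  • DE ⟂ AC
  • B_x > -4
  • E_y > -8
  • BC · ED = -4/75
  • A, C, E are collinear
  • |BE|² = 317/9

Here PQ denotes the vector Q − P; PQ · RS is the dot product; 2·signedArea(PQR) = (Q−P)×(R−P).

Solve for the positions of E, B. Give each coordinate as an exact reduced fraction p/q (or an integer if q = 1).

B = (-283/75, -181/75)
E = (-8/25, -181/25)

1. E_x = -8/25  [A, C, E are collinear ∩ DE ⟂ AC]
2. E_y = -181/25  [A, C, E are collinear ∩ DE ⟂ AC]
   → E = (-8/25, -181/25)
3. B_x = -283/75  [2·signedArea(BDC) = 26/25 ∩ BC · ED = -4/75]
4. B_y = -181/75  [2·signedArea(BDC) = 26/25 ∩ BC · ED = -4/75]
   → B = (-283/75, -181/75)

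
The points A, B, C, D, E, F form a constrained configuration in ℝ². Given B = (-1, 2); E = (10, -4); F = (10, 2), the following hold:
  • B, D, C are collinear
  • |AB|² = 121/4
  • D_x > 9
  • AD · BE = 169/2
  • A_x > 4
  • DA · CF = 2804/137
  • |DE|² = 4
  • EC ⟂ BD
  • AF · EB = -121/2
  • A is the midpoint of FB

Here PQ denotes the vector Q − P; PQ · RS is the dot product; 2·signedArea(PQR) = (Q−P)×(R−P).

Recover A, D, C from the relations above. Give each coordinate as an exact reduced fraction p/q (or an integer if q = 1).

A = (9/2, 2)
C = (1458/137, -306/137)
D = (10, -2)

1. A_x = 9/2  [A is the midpoint of FB]
2. A_y = 2  [A is the midpoint of FB]
   → A = (9/2, 2)
3. D_x = 10  [line 11·x + -6·y + -122 = 0 ∩ |DE|² = 4]
4. D_y = -2  [line 11·x + -6·y + -122 = 0 ∩ |DE|² = 4]
   → D = (10, -2)
5. C_x = 1458/137  [DA · CF = 2804/137 ∩ B, D, C are collinear]
6. C_y = -306/137  [DA · CF = 2804/137 ∩ B, D, C are collinear]
   → C = (1458/137, -306/137)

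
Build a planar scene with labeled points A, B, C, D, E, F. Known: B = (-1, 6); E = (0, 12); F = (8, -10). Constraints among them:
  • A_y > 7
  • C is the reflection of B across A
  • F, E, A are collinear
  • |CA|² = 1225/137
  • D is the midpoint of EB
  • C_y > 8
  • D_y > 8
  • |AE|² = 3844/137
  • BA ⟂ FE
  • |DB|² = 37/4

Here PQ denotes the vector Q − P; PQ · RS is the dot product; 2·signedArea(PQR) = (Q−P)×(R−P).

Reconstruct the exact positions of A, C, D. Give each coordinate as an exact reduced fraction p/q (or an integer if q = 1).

A = (248/137, 962/137)
C = (633/137, 1102/137)
D = (-1/2, 9)

1. A_x = 248/137  [F, E, A are collinear ∩ BA ⟂ FE]
2. A_y = 962/137  [F, E, A are collinear ∩ BA ⟂ FE]
   → A = (248/137, 962/137)
3. C_x = 633/137  [C is the reflection of B across A]
4. C_y = 1102/137  [C is the reflection of B across A]
   → C = (633/137, 1102/137)
5. D_x = -1/2  [D is the midpoint of EB]
6. D_y = 9  [D is the midpoint of EB]
   → D = (-1/2, 9)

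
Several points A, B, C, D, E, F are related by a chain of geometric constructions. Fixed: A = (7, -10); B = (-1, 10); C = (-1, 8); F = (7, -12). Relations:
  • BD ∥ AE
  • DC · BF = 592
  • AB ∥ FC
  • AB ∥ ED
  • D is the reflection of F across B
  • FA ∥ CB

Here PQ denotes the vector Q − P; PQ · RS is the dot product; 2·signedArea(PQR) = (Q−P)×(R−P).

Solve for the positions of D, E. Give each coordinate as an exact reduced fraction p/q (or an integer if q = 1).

D = (-9, 32)
E = (-1, 12)

1. D_x = -9  [D is the reflection of F across B]
2. D_y = 32  [D is the reflection of F across B]
   → D = (-9, 32)
3. E_x = -1  [AB ∥ ED ∩ BD ∥ AE]
4. E_y = 12  [AB ∥ ED ∩ BD ∥ AE]
   → E = (-1, 12)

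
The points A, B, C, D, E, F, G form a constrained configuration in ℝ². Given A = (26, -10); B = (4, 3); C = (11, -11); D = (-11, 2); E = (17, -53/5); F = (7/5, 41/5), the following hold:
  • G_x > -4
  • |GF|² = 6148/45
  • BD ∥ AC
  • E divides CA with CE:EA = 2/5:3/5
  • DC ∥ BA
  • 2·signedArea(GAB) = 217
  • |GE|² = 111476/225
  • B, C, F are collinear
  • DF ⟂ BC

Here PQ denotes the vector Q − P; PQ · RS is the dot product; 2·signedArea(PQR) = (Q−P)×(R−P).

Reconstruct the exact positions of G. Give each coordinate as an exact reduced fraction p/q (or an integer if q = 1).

1. G_x = -11/3  [line -13·x + -22·y + -99 = 0 ∩ |GF|² = 6148/45]
2. G_y = -7/3  [line -13·x + -22·y + -99 = 0 ∩ |GF|² = 6148/45]
   → G = (-11/3, -7/3)

G = (-11/3, -7/3)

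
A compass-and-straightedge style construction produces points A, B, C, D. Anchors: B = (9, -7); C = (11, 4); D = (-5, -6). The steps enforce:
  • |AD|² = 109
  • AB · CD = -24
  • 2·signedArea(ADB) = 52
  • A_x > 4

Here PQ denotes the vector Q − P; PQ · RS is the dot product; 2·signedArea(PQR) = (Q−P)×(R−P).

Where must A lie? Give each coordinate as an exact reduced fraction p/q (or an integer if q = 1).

A = (5, -3)

1. A_x = 5  [AB · CD = -24 ∩ 2·signedArea(ADB) = 52]
2. A_y = -3  [AB · CD = -24 ∩ 2·signedArea(ADB) = 52]
   → A = (5, -3)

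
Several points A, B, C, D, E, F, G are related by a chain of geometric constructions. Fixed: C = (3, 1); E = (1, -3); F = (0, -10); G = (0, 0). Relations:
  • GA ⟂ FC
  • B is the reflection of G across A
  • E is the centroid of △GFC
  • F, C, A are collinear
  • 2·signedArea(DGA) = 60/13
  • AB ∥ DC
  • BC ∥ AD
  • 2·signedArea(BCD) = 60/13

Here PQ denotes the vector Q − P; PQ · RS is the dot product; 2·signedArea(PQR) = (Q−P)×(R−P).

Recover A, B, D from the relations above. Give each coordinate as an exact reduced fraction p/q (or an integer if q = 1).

1. A_x = 33/13  [F, C, A are collinear ∩ GA ⟂ FC]
2. A_y = -9/13  [F, C, A are collinear ∩ GA ⟂ FC]
   → A = (33/13, -9/13)
3. B_x = 66/13  [B is the reflection of G across A]
4. B_y = -18/13  [B is the reflection of G across A]
   → B = (66/13, -18/13)
5. D_x = 6/13  [AB ∥ DC ∩ BC ∥ AD]
6. D_y = 22/13  [AB ∥ DC ∩ BC ∥ AD]
   → D = (6/13, 22/13)

A = (33/13, -9/13)
B = (66/13, -18/13)
D = (6/13, 22/13)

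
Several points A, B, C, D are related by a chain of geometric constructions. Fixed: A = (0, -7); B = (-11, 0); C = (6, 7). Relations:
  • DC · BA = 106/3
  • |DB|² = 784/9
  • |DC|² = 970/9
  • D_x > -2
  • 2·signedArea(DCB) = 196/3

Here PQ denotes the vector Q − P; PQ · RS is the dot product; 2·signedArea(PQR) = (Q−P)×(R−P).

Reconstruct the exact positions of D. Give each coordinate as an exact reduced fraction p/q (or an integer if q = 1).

D = (-5/3, 0)

1. D_x = -5/3  [DC · BA = 106/3 ∩ 2·signedArea(DCB) = 196/3]
2. D_y = 0  [DC · BA = 106/3 ∩ 2·signedArea(DCB) = 196/3]
   → D = (-5/3, 0)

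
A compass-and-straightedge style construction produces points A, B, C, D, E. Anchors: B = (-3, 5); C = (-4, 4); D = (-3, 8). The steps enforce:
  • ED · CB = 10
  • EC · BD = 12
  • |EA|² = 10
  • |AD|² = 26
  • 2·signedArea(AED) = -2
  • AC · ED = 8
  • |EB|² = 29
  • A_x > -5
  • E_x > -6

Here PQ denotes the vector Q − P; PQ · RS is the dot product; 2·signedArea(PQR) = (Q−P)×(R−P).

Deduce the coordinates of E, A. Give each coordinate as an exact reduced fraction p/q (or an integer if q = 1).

A = (-4, 3)
E = (-5, 0)

1. E_x = -5  [ED · CB = 10 ∩ EC · BD = 12]
2. E_y = 0  [ED · CB = 10 ∩ EC · BD = 12]
   → E = (-5, 0)
3. A_x = -4  [2·signedArea(AED) = -2 ∩ AC · ED = 8]
4. A_y = 3  [2·signedArea(AED) = -2 ∩ AC · ED = 8]
   → A = (-4, 3)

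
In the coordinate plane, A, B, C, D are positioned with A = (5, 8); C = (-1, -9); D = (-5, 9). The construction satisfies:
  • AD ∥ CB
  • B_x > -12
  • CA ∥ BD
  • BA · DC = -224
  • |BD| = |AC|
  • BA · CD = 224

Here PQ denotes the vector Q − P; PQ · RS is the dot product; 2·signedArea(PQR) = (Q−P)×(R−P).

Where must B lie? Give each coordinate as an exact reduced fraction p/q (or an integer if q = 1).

B = (-11, -8)

1. B_x = -11  [CA ∥ BD ∩ AD ∥ CB]
2. B_y = -8  [CA ∥ BD ∩ AD ∥ CB]
   → B = (-11, -8)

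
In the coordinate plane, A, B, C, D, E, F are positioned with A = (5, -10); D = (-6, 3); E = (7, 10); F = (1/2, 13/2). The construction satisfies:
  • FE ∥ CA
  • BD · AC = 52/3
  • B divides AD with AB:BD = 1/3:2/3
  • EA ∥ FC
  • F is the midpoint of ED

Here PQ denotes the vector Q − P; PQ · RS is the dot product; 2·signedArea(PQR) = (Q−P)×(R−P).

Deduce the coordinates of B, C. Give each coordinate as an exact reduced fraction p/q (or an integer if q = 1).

B = (4/3, -17/3)
C = (-3/2, -27/2)

1. B_x = 4/3  [B divides AD with AB:BD = 1/3:2/3]
2. B_y = -17/3  [B divides AD with AB:BD = 1/3:2/3]
   → B = (4/3, -17/3)
3. C_x = -3/2  [FE ∥ CA ∩ EA ∥ FC]
4. C_y = -27/2  [FE ∥ CA ∩ EA ∥ FC]
   → C = (-3/2, -27/2)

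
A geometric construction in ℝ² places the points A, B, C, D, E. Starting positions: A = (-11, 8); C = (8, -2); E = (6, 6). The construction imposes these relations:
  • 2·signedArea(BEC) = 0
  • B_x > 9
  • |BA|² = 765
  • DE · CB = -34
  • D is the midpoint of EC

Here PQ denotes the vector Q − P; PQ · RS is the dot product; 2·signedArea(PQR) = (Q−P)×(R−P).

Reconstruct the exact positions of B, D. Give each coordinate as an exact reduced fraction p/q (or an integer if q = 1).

B = (10, -10)
D = (7, 2)

1. B_x = 10  [line 8·x + 2·y + -60 = 0 ∩ |BA|² = 765]
2. B_y = -10  [line 8·x + 2·y + -60 = 0 ∩ |BA|² = 765]
   → B = (10, -10)
3. D_x = 7  [D is the midpoint of EC]
4. D_y = 2  [D is the midpoint of EC]
   → D = (7, 2)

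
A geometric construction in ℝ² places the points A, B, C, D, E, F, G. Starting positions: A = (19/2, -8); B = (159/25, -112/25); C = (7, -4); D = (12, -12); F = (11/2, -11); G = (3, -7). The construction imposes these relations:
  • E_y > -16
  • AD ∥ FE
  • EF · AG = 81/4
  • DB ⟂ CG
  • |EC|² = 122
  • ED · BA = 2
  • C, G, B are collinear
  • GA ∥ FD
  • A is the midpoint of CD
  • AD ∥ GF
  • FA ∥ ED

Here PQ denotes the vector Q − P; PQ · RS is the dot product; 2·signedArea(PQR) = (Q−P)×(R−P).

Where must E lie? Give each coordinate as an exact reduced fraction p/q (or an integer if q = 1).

1. E_x = 8  [FA ∥ ED ∩ AD ∥ FE]
2. E_y = -15  [FA ∥ ED ∩ AD ∥ FE]
   → E = (8, -15)

E = (8, -15)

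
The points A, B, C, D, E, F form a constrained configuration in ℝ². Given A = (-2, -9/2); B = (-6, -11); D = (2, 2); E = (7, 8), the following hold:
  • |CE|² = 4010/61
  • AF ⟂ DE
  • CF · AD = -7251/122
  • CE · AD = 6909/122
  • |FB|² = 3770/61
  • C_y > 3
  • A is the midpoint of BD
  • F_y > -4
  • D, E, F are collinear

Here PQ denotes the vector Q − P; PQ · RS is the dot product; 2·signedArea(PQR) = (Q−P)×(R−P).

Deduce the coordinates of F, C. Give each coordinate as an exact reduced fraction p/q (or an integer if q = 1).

C = (20/61, 207/61)
F = (-173/61, -232/61)

1. F_x = -173/61  [D, E, F are collinear ∩ AF ⟂ DE]
2. F_y = -232/61  [D, E, F are collinear ∩ AF ⟂ DE]
   → F = (-173/61, -232/61)
3. C_x = 20/61  [line -4·x + -13/2·y + 2851/122 = 0 ∩ |CE|² = 4010/61]
4. C_y = 207/61  [line -4·x + -13/2·y + 2851/122 = 0 ∩ |CE|² = 4010/61]
   → C = (20/61, 207/61)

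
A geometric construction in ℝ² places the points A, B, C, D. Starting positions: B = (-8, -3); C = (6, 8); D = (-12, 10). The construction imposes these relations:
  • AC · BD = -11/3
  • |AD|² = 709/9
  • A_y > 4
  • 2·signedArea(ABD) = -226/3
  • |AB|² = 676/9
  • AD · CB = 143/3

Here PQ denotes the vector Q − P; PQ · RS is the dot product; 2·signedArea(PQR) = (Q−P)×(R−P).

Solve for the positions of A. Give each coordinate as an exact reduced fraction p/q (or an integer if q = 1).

A = (-14/3, 5)

1. A_x = -14/3  [AC · BD = -11/3 ∩ AD · CB = 143/3]
2. A_y = 5  [AC · BD = -11/3 ∩ AD · CB = 143/3]
   → A = (-14/3, 5)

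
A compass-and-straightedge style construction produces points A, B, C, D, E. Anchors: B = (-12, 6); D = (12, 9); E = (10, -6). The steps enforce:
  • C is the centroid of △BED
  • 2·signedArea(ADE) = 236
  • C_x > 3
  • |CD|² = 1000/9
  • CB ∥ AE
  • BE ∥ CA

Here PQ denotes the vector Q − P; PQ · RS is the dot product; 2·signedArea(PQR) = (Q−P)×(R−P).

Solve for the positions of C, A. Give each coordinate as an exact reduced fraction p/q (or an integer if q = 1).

1. C_x = 10/3  [C is the centroid of △BED]
2. C_y = 3  [C is the centroid of △BED]
   → C = (10/3, 3)
3. A_x = 76/3  [CB ∥ AE ∩ BE ∥ CA]
4. A_y = -9  [CB ∥ AE ∩ BE ∥ CA]
   → A = (76/3, -9)

A = (76/3, -9)
C = (10/3, 3)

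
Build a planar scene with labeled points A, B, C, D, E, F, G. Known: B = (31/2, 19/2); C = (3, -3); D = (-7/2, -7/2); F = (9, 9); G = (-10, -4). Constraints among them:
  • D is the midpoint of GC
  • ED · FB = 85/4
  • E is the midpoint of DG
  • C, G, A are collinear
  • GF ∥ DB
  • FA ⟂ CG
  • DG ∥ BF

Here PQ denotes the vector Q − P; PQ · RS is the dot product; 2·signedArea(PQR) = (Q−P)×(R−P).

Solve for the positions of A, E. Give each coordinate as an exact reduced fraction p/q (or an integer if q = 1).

A = (168/17, -42/17)
E = (-27/4, -15/4)

1. A_x = 168/17  [C, G, A are collinear ∩ FA ⟂ CG]
2. A_y = -42/17  [C, G, A are collinear ∩ FA ⟂ CG]
   → A = (168/17, -42/17)
3. E_x = -27/4  [E is the midpoint of DG]
4. E_y = -15/4  [E is the midpoint of DG]
   → E = (-27/4, -15/4)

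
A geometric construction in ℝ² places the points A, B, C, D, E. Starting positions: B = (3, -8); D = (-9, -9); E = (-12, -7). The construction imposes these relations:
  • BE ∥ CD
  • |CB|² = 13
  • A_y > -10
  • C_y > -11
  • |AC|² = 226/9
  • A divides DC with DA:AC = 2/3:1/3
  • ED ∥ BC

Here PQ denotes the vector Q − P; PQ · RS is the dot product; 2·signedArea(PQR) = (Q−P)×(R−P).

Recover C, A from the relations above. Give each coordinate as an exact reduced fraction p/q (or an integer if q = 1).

1. C_x = 6  [BE ∥ CD ∩ ED ∥ BC]
2. C_y = -10  [BE ∥ CD ∩ ED ∥ BC]
   → C = (6, -10)
3. A_x = 1  [A divides DC with DA:AC = 2/3:1/3]
4. A_y = -29/3  [A divides DC with DA:AC = 2/3:1/3]
   → A = (1, -29/3)

A = (1, -29/3)
C = (6, -10)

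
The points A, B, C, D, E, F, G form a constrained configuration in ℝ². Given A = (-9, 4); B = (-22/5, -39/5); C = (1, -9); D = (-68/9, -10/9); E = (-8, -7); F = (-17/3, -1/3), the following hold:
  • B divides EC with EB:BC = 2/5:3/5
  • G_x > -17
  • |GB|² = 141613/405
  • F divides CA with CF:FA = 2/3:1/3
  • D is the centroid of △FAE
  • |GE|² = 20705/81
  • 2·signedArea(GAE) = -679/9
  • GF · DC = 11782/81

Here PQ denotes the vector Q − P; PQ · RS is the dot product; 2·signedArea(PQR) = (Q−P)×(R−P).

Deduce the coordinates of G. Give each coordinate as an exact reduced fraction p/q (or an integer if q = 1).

G = (-145/9, 61/9)

1. G_x = -145/9  [2·signedArea(GAE) = -679/9 ∩ GF · DC = 11782/81]
2. G_y = 61/9  [2·signedArea(GAE) = -679/9 ∩ GF · DC = 11782/81]
   → G = (-145/9, 61/9)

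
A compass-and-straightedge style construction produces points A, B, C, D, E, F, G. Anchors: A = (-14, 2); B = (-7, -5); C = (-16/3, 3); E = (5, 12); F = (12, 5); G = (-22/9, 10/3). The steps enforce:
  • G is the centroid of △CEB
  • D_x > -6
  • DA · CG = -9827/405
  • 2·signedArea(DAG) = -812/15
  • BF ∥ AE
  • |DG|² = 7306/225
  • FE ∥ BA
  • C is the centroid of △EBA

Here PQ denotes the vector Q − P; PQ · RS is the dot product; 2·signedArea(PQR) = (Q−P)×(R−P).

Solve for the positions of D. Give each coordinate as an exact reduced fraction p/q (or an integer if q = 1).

D = (-233/45, -5/3)

1. D_x = -233/45  [2·signedArea(DAG) = -812/15 ∩ DA · CG = -9827/405]
2. D_y = -5/3  [2·signedArea(DAG) = -812/15 ∩ DA · CG = -9827/405]
   → D = (-233/45, -5/3)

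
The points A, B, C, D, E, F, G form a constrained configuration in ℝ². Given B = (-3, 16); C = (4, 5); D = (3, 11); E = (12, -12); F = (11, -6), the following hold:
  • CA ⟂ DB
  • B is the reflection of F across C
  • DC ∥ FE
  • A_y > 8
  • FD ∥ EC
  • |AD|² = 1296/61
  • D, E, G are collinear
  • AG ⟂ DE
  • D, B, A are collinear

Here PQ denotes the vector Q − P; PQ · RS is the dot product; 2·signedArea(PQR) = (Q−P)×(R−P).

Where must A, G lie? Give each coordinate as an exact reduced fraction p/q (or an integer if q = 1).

1. A_x = 399/61  [D, B, A are collinear ∩ CA ⟂ DB]
2. A_y = 491/61  [D, B, A are collinear ∩ CA ⟂ DB]
   → A = (399/61, 491/61)
3. G_x = 83193/18605  [D, E, G are collinear ∩ AG ⟂ DE]
4. G_y = 134689/18605  [D, E, G are collinear ∩ AG ⟂ DE]
   → G = (83193/18605, 134689/18605)

A = (399/61, 491/61)
G = (83193/18605, 134689/18605)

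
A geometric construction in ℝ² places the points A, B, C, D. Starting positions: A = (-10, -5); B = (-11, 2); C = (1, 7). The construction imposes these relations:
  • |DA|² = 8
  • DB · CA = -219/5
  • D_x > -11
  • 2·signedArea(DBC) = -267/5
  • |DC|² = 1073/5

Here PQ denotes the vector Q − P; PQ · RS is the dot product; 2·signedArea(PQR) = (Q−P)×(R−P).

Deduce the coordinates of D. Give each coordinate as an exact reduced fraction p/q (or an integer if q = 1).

D = (-52/5, -11/5)

1. D_x = -52/5  [DB · CA = -219/5 ∩ 2·signedArea(DBC) = -267/5]
2. D_y = -11/5  [DB · CA = -219/5 ∩ 2·signedArea(DBC) = -267/5]
   → D = (-52/5, -11/5)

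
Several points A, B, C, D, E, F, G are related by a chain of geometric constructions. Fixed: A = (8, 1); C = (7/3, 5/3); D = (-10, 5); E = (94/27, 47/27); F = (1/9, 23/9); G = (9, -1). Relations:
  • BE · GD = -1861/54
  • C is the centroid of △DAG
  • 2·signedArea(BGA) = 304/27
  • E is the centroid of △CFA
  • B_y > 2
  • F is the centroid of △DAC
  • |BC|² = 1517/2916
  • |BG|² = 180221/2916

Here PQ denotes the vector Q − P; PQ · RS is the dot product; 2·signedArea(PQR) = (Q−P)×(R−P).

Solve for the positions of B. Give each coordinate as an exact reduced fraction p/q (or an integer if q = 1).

B = (97/54, 58/27)

1. B_x = 97/54  [2·signedArea(BGA) = 304/27 ∩ BE · GD = -1861/54]
2. B_y = 58/27  [2·signedArea(BGA) = 304/27 ∩ BE · GD = -1861/54]
   → B = (97/54, 58/27)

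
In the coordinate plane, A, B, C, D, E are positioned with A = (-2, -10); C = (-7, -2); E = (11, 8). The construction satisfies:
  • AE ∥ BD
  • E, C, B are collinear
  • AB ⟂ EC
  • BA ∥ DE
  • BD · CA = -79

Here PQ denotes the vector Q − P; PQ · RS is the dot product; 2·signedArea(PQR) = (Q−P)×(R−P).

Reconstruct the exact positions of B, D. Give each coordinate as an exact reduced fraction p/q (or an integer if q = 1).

1. B_x = -697/106  [E, C, B are collinear ∩ AB ⟂ EC]
2. B_y = -187/106  [E, C, B are collinear ∩ AB ⟂ EC]
   → B = (-697/106, -187/106)
3. D_x = 681/106  [BA ∥ DE ∩ AE ∥ BD]
4. D_y = 1721/106  [BA ∥ DE ∩ AE ∥ BD]
   → D = (681/106, 1721/106)

B = (-697/106, -187/106)
D = (681/106, 1721/106)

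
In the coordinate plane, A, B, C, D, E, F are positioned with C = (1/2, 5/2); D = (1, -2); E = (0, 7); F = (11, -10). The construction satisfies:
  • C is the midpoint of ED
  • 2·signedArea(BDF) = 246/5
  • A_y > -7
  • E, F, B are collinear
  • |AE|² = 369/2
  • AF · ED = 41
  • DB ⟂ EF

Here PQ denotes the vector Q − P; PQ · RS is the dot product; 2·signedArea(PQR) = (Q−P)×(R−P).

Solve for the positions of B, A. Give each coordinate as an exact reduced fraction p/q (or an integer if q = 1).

1. B_x = 22/5  [E, F, B are collinear ∩ DB ⟂ EF]
2. B_y = 1/5  [E, F, B are collinear ∩ DB ⟂ EF]
   → B = (22/5, 1/5)
3. A_x = 3/2  [line -1·x + 9·y + 60 = 0 ∩ |AE|² = 369/2]
4. A_y = -13/2  [line -1·x + 9·y + 60 = 0 ∩ |AE|² = 369/2]
   → A = (3/2, -13/2)

A = (3/2, -13/2)
B = (22/5, 1/5)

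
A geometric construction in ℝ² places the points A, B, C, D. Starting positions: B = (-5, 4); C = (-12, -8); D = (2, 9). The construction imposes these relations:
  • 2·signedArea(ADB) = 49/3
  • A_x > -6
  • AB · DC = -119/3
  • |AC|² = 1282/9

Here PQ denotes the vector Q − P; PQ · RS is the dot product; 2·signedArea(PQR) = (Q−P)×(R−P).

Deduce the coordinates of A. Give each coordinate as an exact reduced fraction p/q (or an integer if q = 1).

A = (-5, 5/3)

1. A_x = -5  [2·signedArea(ADB) = 49/3 ∩ AB · DC = -119/3]
2. A_y = 5/3  [2·signedArea(ADB) = 49/3 ∩ AB · DC = -119/3]
   → A = (-5, 5/3)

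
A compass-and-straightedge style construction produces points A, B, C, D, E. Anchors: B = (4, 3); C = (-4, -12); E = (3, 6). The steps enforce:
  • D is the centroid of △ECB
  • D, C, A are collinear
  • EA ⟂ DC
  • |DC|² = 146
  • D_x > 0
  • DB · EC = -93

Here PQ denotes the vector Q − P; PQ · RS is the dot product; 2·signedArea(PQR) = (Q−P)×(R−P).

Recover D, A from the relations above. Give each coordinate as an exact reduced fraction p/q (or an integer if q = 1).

1. D_x = 1  [D is the centroid of △ECB]
2. D_y = -1  [D is the centroid of △ECB]
   → D = (1, -1)
3. A_x = 581/146  [D, C, A are collinear ∩ EA ⟂ DC]
4. A_y = 811/146  [D, C, A are collinear ∩ EA ⟂ DC]
   → A = (581/146, 811/146)

A = (581/146, 811/146)
D = (1, -1)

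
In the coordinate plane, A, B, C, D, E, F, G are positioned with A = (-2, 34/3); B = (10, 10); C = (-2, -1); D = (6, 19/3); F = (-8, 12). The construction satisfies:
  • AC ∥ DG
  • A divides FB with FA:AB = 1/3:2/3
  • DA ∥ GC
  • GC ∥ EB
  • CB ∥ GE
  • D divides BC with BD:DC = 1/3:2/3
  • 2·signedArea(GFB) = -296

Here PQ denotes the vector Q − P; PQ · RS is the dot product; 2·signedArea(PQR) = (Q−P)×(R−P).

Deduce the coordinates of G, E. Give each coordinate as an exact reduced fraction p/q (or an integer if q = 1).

E = (18, 5)
G = (6, -6)

1. G_x = 6  [DA ∥ GC ∩ AC ∥ DG]
2. G_y = -6  [DA ∥ GC ∩ AC ∥ DG]
   → G = (6, -6)
3. E_x = 18  [GC ∥ EB ∩ CB ∥ GE]
4. E_y = 5  [GC ∥ EB ∩ CB ∥ GE]
   → E = (18, 5)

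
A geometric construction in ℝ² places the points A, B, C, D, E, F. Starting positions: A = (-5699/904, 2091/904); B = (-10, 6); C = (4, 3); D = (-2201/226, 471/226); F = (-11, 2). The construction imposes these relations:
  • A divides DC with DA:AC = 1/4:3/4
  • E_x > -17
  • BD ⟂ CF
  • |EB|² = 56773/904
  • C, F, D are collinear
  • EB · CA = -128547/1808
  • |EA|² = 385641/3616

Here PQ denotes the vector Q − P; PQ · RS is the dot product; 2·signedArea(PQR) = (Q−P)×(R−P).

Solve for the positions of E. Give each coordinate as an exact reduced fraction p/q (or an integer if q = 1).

1. E_x = -7507/452  [line 9315/904·x + 621/904·y + 307395/1808 = 0 ∩ |EB|² = 56773/904]
2. E_y = 735/452  [line 9315/904·x + 621/904·y + 307395/1808 = 0 ∩ |EB|² = 56773/904]
   → E = (-7507/452, 735/452)

E = (-7507/452, 735/452)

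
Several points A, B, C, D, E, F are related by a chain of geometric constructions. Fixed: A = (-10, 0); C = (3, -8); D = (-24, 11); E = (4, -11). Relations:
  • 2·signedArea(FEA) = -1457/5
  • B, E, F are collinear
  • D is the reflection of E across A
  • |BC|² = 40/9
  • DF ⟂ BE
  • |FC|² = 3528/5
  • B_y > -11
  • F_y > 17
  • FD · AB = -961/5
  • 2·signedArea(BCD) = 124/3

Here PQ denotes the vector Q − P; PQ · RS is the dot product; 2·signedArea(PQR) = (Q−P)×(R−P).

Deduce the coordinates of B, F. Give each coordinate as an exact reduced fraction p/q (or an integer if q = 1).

1. F_x = -27/5  [line -11·x + -14·y + 907/5 = 0 ∩ |FC|² = 3528/5]
2. F_y = 86/5  [line -11·x + -14·y + 907/5 = 0 ∩ |FC|² = 3528/5]
   → F = (-27/5, 86/5)
3. B_x = 11/3  [2·signedArea(BCD) = 124/3 ∩ B, E, F are collinear]
4. B_y = -10  [2·signedArea(BCD) = 124/3 ∩ B, E, F are collinear]
   → B = (11/3, -10)

B = (11/3, -10)
F = (-27/5, 86/5)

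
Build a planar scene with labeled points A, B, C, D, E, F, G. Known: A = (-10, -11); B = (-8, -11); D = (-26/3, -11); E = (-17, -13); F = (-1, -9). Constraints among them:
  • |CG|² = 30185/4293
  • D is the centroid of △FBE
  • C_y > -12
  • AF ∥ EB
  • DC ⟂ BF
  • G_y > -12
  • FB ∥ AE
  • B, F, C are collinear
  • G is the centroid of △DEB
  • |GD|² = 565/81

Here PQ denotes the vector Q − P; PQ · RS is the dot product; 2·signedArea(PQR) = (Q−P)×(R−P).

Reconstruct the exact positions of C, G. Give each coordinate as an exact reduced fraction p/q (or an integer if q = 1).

C = (-1370/159, -1777/159)
G = (-101/9, -35/3)

1. C_x = -1370/159  [B, F, C are collinear ∩ DC ⟂ BF]
2. C_y = -1777/159  [B, F, C are collinear ∩ DC ⟂ BF]
   → C = (-1370/159, -1777/159)
3. G_x = -101/9  [G is the centroid of △DEB]
4. G_y = -35/3  [G is the centroid of △DEB]
   → G = (-101/9, -35/3)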